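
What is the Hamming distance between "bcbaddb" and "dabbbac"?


Comparing "bcbaddb" and "dabbbac" position by position:
  Position 0: 'b' vs 'd' => differ
  Position 1: 'c' vs 'a' => differ
  Position 2: 'b' vs 'b' => same
  Position 3: 'a' vs 'b' => differ
  Position 4: 'd' vs 'b' => differ
  Position 5: 'd' vs 'a' => differ
  Position 6: 'b' vs 'c' => differ
Total differences (Hamming distance): 6

6


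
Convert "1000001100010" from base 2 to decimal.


Input: "1000001100010" in base 2
Positional expansion:
  Digit '1' (value 1) x 2^12 = 4096
  Digit '0' (value 0) x 2^11 = 0
  Digit '0' (value 0) x 2^10 = 0
  Digit '0' (value 0) x 2^9 = 0
  Digit '0' (value 0) x 2^8 = 0
  Digit '0' (value 0) x 2^7 = 0
  Digit '1' (value 1) x 2^6 = 64
  Digit '1' (value 1) x 2^5 = 32
  Digit '0' (value 0) x 2^4 = 0
  Digit '0' (value 0) x 2^3 = 0
  Digit '0' (value 0) x 2^2 = 0
  Digit '1' (value 1) x 2^1 = 2
  Digit '0' (value 0) x 2^0 = 0
Sum = 4194

4194


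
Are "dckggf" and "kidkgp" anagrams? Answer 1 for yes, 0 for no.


Strings: "dckggf", "kidkgp"
Sorted first:  cdfggk
Sorted second: dgikkp
Differ at position 0: 'c' vs 'd' => not anagrams

0


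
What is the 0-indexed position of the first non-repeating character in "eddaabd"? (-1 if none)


Input: eddaabd
Character frequencies:
  'a': 2
  'b': 1
  'd': 3
  'e': 1
Scanning left to right for freq == 1:
  Position 0 ('e'): unique! => answer = 0

0


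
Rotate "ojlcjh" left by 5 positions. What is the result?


Input: "ojlcjh", rotate left by 5
First 5 characters: "ojlcj"
Remaining characters: "h"
Concatenate remaining + first: "h" + "ojlcj" = "hojlcj"

hojlcj


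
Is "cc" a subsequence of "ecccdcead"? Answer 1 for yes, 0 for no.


Check if "cc" is a subsequence of "ecccdcead"
Greedy scan:
  Position 0 ('e'): no match needed
  Position 1 ('c'): matches sub[0] = 'c'
  Position 2 ('c'): matches sub[1] = 'c'
  Position 3 ('c'): no match needed
  Position 4 ('d'): no match needed
  Position 5 ('c'): no match needed
  Position 6 ('e'): no match needed
  Position 7 ('a'): no match needed
  Position 8 ('d'): no match needed
All 2 characters matched => is a subsequence

1


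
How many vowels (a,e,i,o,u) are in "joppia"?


Input: joppia
Checking each character:
  'j' at position 0: consonant
  'o' at position 1: vowel (running total: 1)
  'p' at position 2: consonant
  'p' at position 3: consonant
  'i' at position 4: vowel (running total: 2)
  'a' at position 5: vowel (running total: 3)
Total vowels: 3

3


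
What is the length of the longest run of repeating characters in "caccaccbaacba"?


Input: "caccaccbaacba"
Scanning for longest run:
  Position 1 ('a'): new char, reset run to 1
  Position 2 ('c'): new char, reset run to 1
  Position 3 ('c'): continues run of 'c', length=2
  Position 4 ('a'): new char, reset run to 1
  Position 5 ('c'): new char, reset run to 1
  Position 6 ('c'): continues run of 'c', length=2
  Position 7 ('b'): new char, reset run to 1
  Position 8 ('a'): new char, reset run to 1
  Position 9 ('a'): continues run of 'a', length=2
  Position 10 ('c'): new char, reset run to 1
  Position 11 ('b'): new char, reset run to 1
  Position 12 ('a'): new char, reset run to 1
Longest run: 'c' with length 2

2


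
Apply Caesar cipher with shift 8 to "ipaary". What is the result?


Caesar cipher: shift "ipaary" by 8
  'i' (pos 8) + 8 = pos 16 = 'q'
  'p' (pos 15) + 8 = pos 23 = 'x'
  'a' (pos 0) + 8 = pos 8 = 'i'
  'a' (pos 0) + 8 = pos 8 = 'i'
  'r' (pos 17) + 8 = pos 25 = 'z'
  'y' (pos 24) + 8 = pos 6 = 'g'
Result: qxiizg

qxiizg


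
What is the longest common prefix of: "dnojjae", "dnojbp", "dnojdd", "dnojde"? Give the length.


Words: dnojjae, dnojbp, dnojdd, dnojde
  Position 0: all 'd' => match
  Position 1: all 'n' => match
  Position 2: all 'o' => match
  Position 3: all 'j' => match
  Position 4: ('j', 'b', 'd', 'd') => mismatch, stop
LCP = "dnoj" (length 4)

4


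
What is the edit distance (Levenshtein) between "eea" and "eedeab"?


Computing edit distance: "eea" -> "eedeab"
DP table:
           e    e    d    e    a    b
      0    1    2    3    4    5    6
  e   1    0    1    2    3    4    5
  e   2    1    0    1    2    3    4
  a   3    2    1    1    2    2    3
Edit distance = dp[3][6] = 3

3


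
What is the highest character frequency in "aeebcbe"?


Input: aeebcbe
Character counts:
  'a': 1
  'b': 2
  'c': 1
  'e': 3
Maximum frequency: 3

3


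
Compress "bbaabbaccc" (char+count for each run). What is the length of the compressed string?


Input: bbaabbaccc
Runs:
  'b' x 2 => "b2"
  'a' x 2 => "a2"
  'b' x 2 => "b2"
  'a' x 1 => "a1"
  'c' x 3 => "c3"
Compressed: "b2a2b2a1c3"
Compressed length: 10

10


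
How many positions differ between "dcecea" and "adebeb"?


Comparing "dcecea" and "adebeb" position by position:
  Position 0: 'd' vs 'a' => DIFFER
  Position 1: 'c' vs 'd' => DIFFER
  Position 2: 'e' vs 'e' => same
  Position 3: 'c' vs 'b' => DIFFER
  Position 4: 'e' vs 'e' => same
  Position 5: 'a' vs 'b' => DIFFER
Positions that differ: 4

4


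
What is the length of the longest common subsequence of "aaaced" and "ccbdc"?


LCS of "aaaced" and "ccbdc"
DP table:
           c    c    b    d    c
      0    0    0    0    0    0
  a   0    0    0    0    0    0
  a   0    0    0    0    0    0
  a   0    0    0    0    0    0
  c   0    1    1    1    1    1
  e   0    1    1    1    1    1
  d   0    1    1    1    2    2
LCS length = dp[6][5] = 2

2


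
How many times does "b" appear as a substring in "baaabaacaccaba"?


Searching for "b" in "baaabaacaccaba"
Scanning each position:
  Position 0: "b" => MATCH
  Position 1: "a" => no
  Position 2: "a" => no
  Position 3: "a" => no
  Position 4: "b" => MATCH
  Position 5: "a" => no
  Position 6: "a" => no
  Position 7: "c" => no
  Position 8: "a" => no
  Position 9: "c" => no
  Position 10: "c" => no
  Position 11: "a" => no
  Position 12: "b" => MATCH
  Position 13: "a" => no
Total occurrences: 3

3


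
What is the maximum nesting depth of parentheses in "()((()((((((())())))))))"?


Input: "()((()((((((())())))))))"
Tracking depth:
  Position 0 '(': depth becomes 1
  Position 1 ')': depth becomes 0
  Position 2 '(': depth becomes 1
  Position 3 '(': depth becomes 2
  Position 4 '(': depth becomes 3
  Position 5 ')': depth becomes 2
  Position 6 '(': depth becomes 3
  Position 7 '(': depth becomes 4
  Position 8 '(': depth becomes 5
  Position 9 '(': depth becomes 6
  Position 10 '(': depth becomes 7
  Position 11 '(': depth becomes 8
  Position 12 '(': depth becomes 9
  Position 13 ')': depth becomes 8
  Position 14 ')': depth becomes 7
  Position 15 '(': depth becomes 8
  Position 16 ')': depth becomes 7
  Position 17 ')': depth becomes 6
  Position 18 ')': depth becomes 5
  Position 19 ')': depth becomes 4
  Position 20 ')': depth becomes 3
  Position 21 ')': depth becomes 2
  Position 22 ')': depth becomes 1
  Position 23 ')': depth becomes 0
Maximum depth reached: 9

9


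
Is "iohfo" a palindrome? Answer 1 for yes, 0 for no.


Input: iohfo
Reversed: ofhoi
  Compare pos 0 ('i') with pos 4 ('o'): MISMATCH
  Compare pos 1 ('o') with pos 3 ('f'): MISMATCH
Result: not a palindrome

0


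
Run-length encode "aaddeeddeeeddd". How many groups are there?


Input: aaddeeddeeeddd
Scanning for consecutive runs:
  Group 1: 'a' x 2 (positions 0-1)
  Group 2: 'd' x 2 (positions 2-3)
  Group 3: 'e' x 2 (positions 4-5)
  Group 4: 'd' x 2 (positions 6-7)
  Group 5: 'e' x 3 (positions 8-10)
  Group 6: 'd' x 3 (positions 11-13)
Total groups: 6

6


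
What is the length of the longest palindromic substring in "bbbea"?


Input: "bbbea"
Checking substrings for palindromes:
  [0:3] "bbb" (len 3) => palindrome
  [0:2] "bb" (len 2) => palindrome
  [1:3] "bb" (len 2) => palindrome
Longest palindromic substring: "bbb" with length 3

3


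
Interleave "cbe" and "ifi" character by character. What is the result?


Interleaving "cbe" and "ifi":
  Position 0: 'c' from first, 'i' from second => "ci"
  Position 1: 'b' from first, 'f' from second => "bf"
  Position 2: 'e' from first, 'i' from second => "ei"
Result: cibfei

cibfei


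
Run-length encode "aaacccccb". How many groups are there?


Input: aaacccccb
Scanning for consecutive runs:
  Group 1: 'a' x 3 (positions 0-2)
  Group 2: 'c' x 5 (positions 3-7)
  Group 3: 'b' x 1 (positions 8-8)
Total groups: 3

3


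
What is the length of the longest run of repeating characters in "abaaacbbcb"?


Input: "abaaacbbcb"
Scanning for longest run:
  Position 1 ('b'): new char, reset run to 1
  Position 2 ('a'): new char, reset run to 1
  Position 3 ('a'): continues run of 'a', length=2
  Position 4 ('a'): continues run of 'a', length=3
  Position 5 ('c'): new char, reset run to 1
  Position 6 ('b'): new char, reset run to 1
  Position 7 ('b'): continues run of 'b', length=2
  Position 8 ('c'): new char, reset run to 1
  Position 9 ('b'): new char, reset run to 1
Longest run: 'a' with length 3

3


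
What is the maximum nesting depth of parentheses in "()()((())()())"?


Input: "()()((())()())"
Tracking depth:
  Position 0 '(': depth becomes 1
  Position 1 ')': depth becomes 0
  Position 2 '(': depth becomes 1
  Position 3 ')': depth becomes 0
  Position 4 '(': depth becomes 1
  Position 5 '(': depth becomes 2
  Position 6 '(': depth becomes 3
  Position 7 ')': depth becomes 2
  Position 8 ')': depth becomes 1
  Position 9 '(': depth becomes 2
  Position 10 ')': depth becomes 1
  Position 11 '(': depth becomes 2
  Position 12 ')': depth becomes 1
  Position 13 ')': depth becomes 0
Maximum depth reached: 3

3


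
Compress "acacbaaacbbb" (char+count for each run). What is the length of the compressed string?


Input: acacbaaacbbb
Runs:
  'a' x 1 => "a1"
  'c' x 1 => "c1"
  'a' x 1 => "a1"
  'c' x 1 => "c1"
  'b' x 1 => "b1"
  'a' x 3 => "a3"
  'c' x 1 => "c1"
  'b' x 3 => "b3"
Compressed: "a1c1a1c1b1a3c1b3"
Compressed length: 16

16


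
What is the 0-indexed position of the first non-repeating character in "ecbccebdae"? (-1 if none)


Input: ecbccebdae
Character frequencies:
  'a': 1
  'b': 2
  'c': 3
  'd': 1
  'e': 3
Scanning left to right for freq == 1:
  Position 0 ('e'): freq=3, skip
  Position 1 ('c'): freq=3, skip
  Position 2 ('b'): freq=2, skip
  Position 3 ('c'): freq=3, skip
  Position 4 ('c'): freq=3, skip
  Position 5 ('e'): freq=3, skip
  Position 6 ('b'): freq=2, skip
  Position 7 ('d'): unique! => answer = 7

7


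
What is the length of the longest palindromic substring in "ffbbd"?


Input: "ffbbd"
Checking substrings for palindromes:
  [0:2] "ff" (len 2) => palindrome
  [2:4] "bb" (len 2) => palindrome
Longest palindromic substring: "ff" with length 2

2


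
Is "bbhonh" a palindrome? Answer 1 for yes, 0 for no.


Input: bbhonh
Reversed: hnohbb
  Compare pos 0 ('b') with pos 5 ('h'): MISMATCH
  Compare pos 1 ('b') with pos 4 ('n'): MISMATCH
  Compare pos 2 ('h') with pos 3 ('o'): MISMATCH
Result: not a palindrome

0


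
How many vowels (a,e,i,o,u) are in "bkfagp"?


Input: bkfagp
Checking each character:
  'b' at position 0: consonant
  'k' at position 1: consonant
  'f' at position 2: consonant
  'a' at position 3: vowel (running total: 1)
  'g' at position 4: consonant
  'p' at position 5: consonant
Total vowels: 1

1


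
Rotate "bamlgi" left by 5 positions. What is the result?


Input: "bamlgi", rotate left by 5
First 5 characters: "bamlg"
Remaining characters: "i"
Concatenate remaining + first: "i" + "bamlg" = "ibamlg"

ibamlg


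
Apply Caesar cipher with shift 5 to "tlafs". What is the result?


Caesar cipher: shift "tlafs" by 5
  't' (pos 19) + 5 = pos 24 = 'y'
  'l' (pos 11) + 5 = pos 16 = 'q'
  'a' (pos 0) + 5 = pos 5 = 'f'
  'f' (pos 5) + 5 = pos 10 = 'k'
  's' (pos 18) + 5 = pos 23 = 'x'
Result: yqfkx

yqfkx


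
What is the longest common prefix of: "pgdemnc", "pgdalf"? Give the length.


Words: pgdemnc, pgdalf
  Position 0: all 'p' => match
  Position 1: all 'g' => match
  Position 2: all 'd' => match
  Position 3: ('e', 'a') => mismatch, stop
LCP = "pgd" (length 3)

3


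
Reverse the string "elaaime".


Input: elaaime
Reading characters right to left:
  Position 6: 'e'
  Position 5: 'm'
  Position 4: 'i'
  Position 3: 'a'
  Position 2: 'a'
  Position 1: 'l'
  Position 0: 'e'
Reversed: emiaale

emiaale


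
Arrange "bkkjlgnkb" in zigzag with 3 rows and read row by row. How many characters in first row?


Zigzag "bkkjlgnkb" into 3 rows:
Placing characters:
  'b' => row 0
  'k' => row 1
  'k' => row 2
  'j' => row 1
  'l' => row 0
  'g' => row 1
  'n' => row 2
  'k' => row 1
  'b' => row 0
Rows:
  Row 0: "blb"
  Row 1: "kjgk"
  Row 2: "kn"
First row length: 3

3


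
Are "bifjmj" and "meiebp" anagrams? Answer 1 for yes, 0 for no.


Strings: "bifjmj", "meiebp"
Sorted first:  bfijjm
Sorted second: beeimp
Differ at position 1: 'f' vs 'e' => not anagrams

0


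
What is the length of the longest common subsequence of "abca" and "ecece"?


LCS of "abca" and "ecece"
DP table:
           e    c    e    c    e
      0    0    0    0    0    0
  a   0    0    0    0    0    0
  b   0    0    0    0    0    0
  c   0    0    1    1    1    1
  a   0    0    1    1    1    1
LCS length = dp[4][5] = 1

1


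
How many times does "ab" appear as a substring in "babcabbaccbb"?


Searching for "ab" in "babcabbaccbb"
Scanning each position:
  Position 0: "ba" => no
  Position 1: "ab" => MATCH
  Position 2: "bc" => no
  Position 3: "ca" => no
  Position 4: "ab" => MATCH
  Position 5: "bb" => no
  Position 6: "ba" => no
  Position 7: "ac" => no
  Position 8: "cc" => no
  Position 9: "cb" => no
  Position 10: "bb" => no
Total occurrences: 2

2


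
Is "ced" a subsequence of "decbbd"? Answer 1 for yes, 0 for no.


Check if "ced" is a subsequence of "decbbd"
Greedy scan:
  Position 0 ('d'): no match needed
  Position 1 ('e'): no match needed
  Position 2 ('c'): matches sub[0] = 'c'
  Position 3 ('b'): no match needed
  Position 4 ('b'): no match needed
  Position 5 ('d'): no match needed
Only matched 1/3 characters => not a subsequence

0


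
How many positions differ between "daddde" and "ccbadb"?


Comparing "daddde" and "ccbadb" position by position:
  Position 0: 'd' vs 'c' => DIFFER
  Position 1: 'a' vs 'c' => DIFFER
  Position 2: 'd' vs 'b' => DIFFER
  Position 3: 'd' vs 'a' => DIFFER
  Position 4: 'd' vs 'd' => same
  Position 5: 'e' vs 'b' => DIFFER
Positions that differ: 5

5


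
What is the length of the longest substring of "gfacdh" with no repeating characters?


Input: "gfacdh"
Sliding window (track last position of each char):
  Position 0 ('g'): window [0,0] length 1 -- new best
  Position 1 ('f'): window [0,1] length 2 -- new best
  Position 2 ('a'): window [0,2] length 3 -- new best
  Position 3 ('c'): window [0,3] length 4 -- new best
  Position 4 ('d'): window [0,4] length 5 -- new best
  Position 5 ('h'): window [0,5] length 6 -- new best
Longest substring with no repeats: "gfacdh" with length 6

6


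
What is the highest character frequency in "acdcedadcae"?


Input: acdcedadcae
Character counts:
  'a': 3
  'c': 3
  'd': 3
  'e': 2
Maximum frequency: 3

3


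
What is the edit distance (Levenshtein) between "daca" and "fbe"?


Computing edit distance: "daca" -> "fbe"
DP table:
           f    b    e
      0    1    2    3
  d   1    1    2    3
  a   2    2    2    3
  c   3    3    3    3
  a   4    4    4    4
Edit distance = dp[4][3] = 4

4


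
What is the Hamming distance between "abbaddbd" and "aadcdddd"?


Comparing "abbaddbd" and "aadcdddd" position by position:
  Position 0: 'a' vs 'a' => same
  Position 1: 'b' vs 'a' => differ
  Position 2: 'b' vs 'd' => differ
  Position 3: 'a' vs 'c' => differ
  Position 4: 'd' vs 'd' => same
  Position 5: 'd' vs 'd' => same
  Position 6: 'b' vs 'd' => differ
  Position 7: 'd' vs 'd' => same
Total differences (Hamming distance): 4

4


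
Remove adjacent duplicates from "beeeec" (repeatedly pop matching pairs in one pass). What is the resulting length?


Input: beeeec
Stack-based adjacent duplicate removal:
  Read 'b': push. Stack: b
  Read 'e': push. Stack: be
  Read 'e': matches stack top 'e' => pop. Stack: b
  Read 'e': push. Stack: be
  Read 'e': matches stack top 'e' => pop. Stack: b
  Read 'c': push. Stack: bc
Final stack: "bc" (length 2)

2


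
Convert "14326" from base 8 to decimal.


Input: "14326" in base 8
Positional expansion:
  Digit '1' (value 1) x 8^4 = 4096
  Digit '4' (value 4) x 8^3 = 2048
  Digit '3' (value 3) x 8^2 = 192
  Digit '2' (value 2) x 8^1 = 16
  Digit '6' (value 6) x 8^0 = 6
Sum = 6358

6358


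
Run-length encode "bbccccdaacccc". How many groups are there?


Input: bbccccdaacccc
Scanning for consecutive runs:
  Group 1: 'b' x 2 (positions 0-1)
  Group 2: 'c' x 4 (positions 2-5)
  Group 3: 'd' x 1 (positions 6-6)
  Group 4: 'a' x 2 (positions 7-8)
  Group 5: 'c' x 4 (positions 9-12)
Total groups: 5

5


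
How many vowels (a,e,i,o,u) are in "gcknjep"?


Input: gcknjep
Checking each character:
  'g' at position 0: consonant
  'c' at position 1: consonant
  'k' at position 2: consonant
  'n' at position 3: consonant
  'j' at position 4: consonant
  'e' at position 5: vowel (running total: 1)
  'p' at position 6: consonant
Total vowels: 1

1


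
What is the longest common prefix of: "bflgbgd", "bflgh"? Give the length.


Words: bflgbgd, bflgh
  Position 0: all 'b' => match
  Position 1: all 'f' => match
  Position 2: all 'l' => match
  Position 3: all 'g' => match
  Position 4: ('b', 'h') => mismatch, stop
LCP = "bflg" (length 4)

4


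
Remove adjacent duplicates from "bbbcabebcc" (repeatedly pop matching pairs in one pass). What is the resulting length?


Input: bbbcabebcc
Stack-based adjacent duplicate removal:
  Read 'b': push. Stack: b
  Read 'b': matches stack top 'b' => pop. Stack: (empty)
  Read 'b': push. Stack: b
  Read 'c': push. Stack: bc
  Read 'a': push. Stack: bca
  Read 'b': push. Stack: bcab
  Read 'e': push. Stack: bcabe
  Read 'b': push. Stack: bcabeb
  Read 'c': push. Stack: bcabebc
  Read 'c': matches stack top 'c' => pop. Stack: bcabeb
Final stack: "bcabeb" (length 6)

6


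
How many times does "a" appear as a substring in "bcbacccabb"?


Searching for "a" in "bcbacccabb"
Scanning each position:
  Position 0: "b" => no
  Position 1: "c" => no
  Position 2: "b" => no
  Position 3: "a" => MATCH
  Position 4: "c" => no
  Position 5: "c" => no
  Position 6: "c" => no
  Position 7: "a" => MATCH
  Position 8: "b" => no
  Position 9: "b" => no
Total occurrences: 2

2


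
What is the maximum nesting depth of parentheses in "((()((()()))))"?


Input: "((()((()()))))"
Tracking depth:
  Position 0 '(': depth becomes 1
  Position 1 '(': depth becomes 2
  Position 2 '(': depth becomes 3
  Position 3 ')': depth becomes 2
  Position 4 '(': depth becomes 3
  Position 5 '(': depth becomes 4
  Position 6 '(': depth becomes 5
  Position 7 ')': depth becomes 4
  Position 8 '(': depth becomes 5
  Position 9 ')': depth becomes 4
  Position 10 ')': depth becomes 3
  Position 11 ')': depth becomes 2
  Position 12 ')': depth becomes 1
  Position 13 ')': depth becomes 0
Maximum depth reached: 5

5


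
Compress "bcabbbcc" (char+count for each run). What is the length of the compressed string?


Input: bcabbbcc
Runs:
  'b' x 1 => "b1"
  'c' x 1 => "c1"
  'a' x 1 => "a1"
  'b' x 3 => "b3"
  'c' x 2 => "c2"
Compressed: "b1c1a1b3c2"
Compressed length: 10

10


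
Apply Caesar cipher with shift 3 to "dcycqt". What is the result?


Caesar cipher: shift "dcycqt" by 3
  'd' (pos 3) + 3 = pos 6 = 'g'
  'c' (pos 2) + 3 = pos 5 = 'f'
  'y' (pos 24) + 3 = pos 1 = 'b'
  'c' (pos 2) + 3 = pos 5 = 'f'
  'q' (pos 16) + 3 = pos 19 = 't'
  't' (pos 19) + 3 = pos 22 = 'w'
Result: gfbftw

gfbftw


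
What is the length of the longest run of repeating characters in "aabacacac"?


Input: "aabacacac"
Scanning for longest run:
  Position 1 ('a'): continues run of 'a', length=2
  Position 2 ('b'): new char, reset run to 1
  Position 3 ('a'): new char, reset run to 1
  Position 4 ('c'): new char, reset run to 1
  Position 5 ('a'): new char, reset run to 1
  Position 6 ('c'): new char, reset run to 1
  Position 7 ('a'): new char, reset run to 1
  Position 8 ('c'): new char, reset run to 1
Longest run: 'a' with length 2

2


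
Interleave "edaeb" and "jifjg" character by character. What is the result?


Interleaving "edaeb" and "jifjg":
  Position 0: 'e' from first, 'j' from second => "ej"
  Position 1: 'd' from first, 'i' from second => "di"
  Position 2: 'a' from first, 'f' from second => "af"
  Position 3: 'e' from first, 'j' from second => "ej"
  Position 4: 'b' from first, 'g' from second => "bg"
Result: ejdiafejbg

ejdiafejbg


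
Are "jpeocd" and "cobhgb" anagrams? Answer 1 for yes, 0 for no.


Strings: "jpeocd", "cobhgb"
Sorted first:  cdejop
Sorted second: bbcgho
Differ at position 0: 'c' vs 'b' => not anagrams

0


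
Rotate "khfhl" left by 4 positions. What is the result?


Input: "khfhl", rotate left by 4
First 4 characters: "khfh"
Remaining characters: "l"
Concatenate remaining + first: "l" + "khfh" = "lkhfh"

lkhfh


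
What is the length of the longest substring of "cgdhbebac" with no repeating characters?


Input: "cgdhbebac"
Sliding window (track last position of each char):
  Position 0 ('c'): window [0,0] length 1 -- new best
  Position 1 ('g'): window [0,1] length 2 -- new best
  Position 2 ('d'): window [0,2] length 3 -- new best
  Position 3 ('h'): window [0,3] length 4 -- new best
  Position 4 ('b'): window [0,4] length 5 -- new best
  Position 5 ('e'): window [0,5] length 6 -- new best
  Position 6 ('b'): repeat (last at 4), move window start to 5
  Position 6 ('b'): window [5,6] length 2
  Position 7 ('a'): window [5,7] length 3
  Position 8 ('c'): window [5,8] length 4
Longest substring with no repeats: "cgdhbe" with length 6

6


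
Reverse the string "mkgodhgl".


Input: mkgodhgl
Reading characters right to left:
  Position 7: 'l'
  Position 6: 'g'
  Position 5: 'h'
  Position 4: 'd'
  Position 3: 'o'
  Position 2: 'g'
  Position 1: 'k'
  Position 0: 'm'
Reversed: lghdogkm

lghdogkm


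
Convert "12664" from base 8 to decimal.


Input: "12664" in base 8
Positional expansion:
  Digit '1' (value 1) x 8^4 = 4096
  Digit '2' (value 2) x 8^3 = 1024
  Digit '6' (value 6) x 8^2 = 384
  Digit '6' (value 6) x 8^1 = 48
  Digit '4' (value 4) x 8^0 = 4
Sum = 5556

5556


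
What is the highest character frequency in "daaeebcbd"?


Input: daaeebcbd
Character counts:
  'a': 2
  'b': 2
  'c': 1
  'd': 2
  'e': 2
Maximum frequency: 2

2


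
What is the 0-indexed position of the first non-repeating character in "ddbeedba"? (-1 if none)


Input: ddbeedba
Character frequencies:
  'a': 1
  'b': 2
  'd': 3
  'e': 2
Scanning left to right for freq == 1:
  Position 0 ('d'): freq=3, skip
  Position 1 ('d'): freq=3, skip
  Position 2 ('b'): freq=2, skip
  Position 3 ('e'): freq=2, skip
  Position 4 ('e'): freq=2, skip
  Position 5 ('d'): freq=3, skip
  Position 6 ('b'): freq=2, skip
  Position 7 ('a'): unique! => answer = 7

7


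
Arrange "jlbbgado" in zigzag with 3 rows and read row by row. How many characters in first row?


Zigzag "jlbbgado" into 3 rows:
Placing characters:
  'j' => row 0
  'l' => row 1
  'b' => row 2
  'b' => row 1
  'g' => row 0
  'a' => row 1
  'd' => row 2
  'o' => row 1
Rows:
  Row 0: "jg"
  Row 1: "lbao"
  Row 2: "bd"
First row length: 2

2


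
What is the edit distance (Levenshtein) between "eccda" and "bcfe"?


Computing edit distance: "eccda" -> "bcfe"
DP table:
           b    c    f    e
      0    1    2    3    4
  e   1    1    2    3    3
  c   2    2    1    2    3
  c   3    3    2    2    3
  d   4    4    3    3    3
  a   5    5    4    4    4
Edit distance = dp[5][4] = 4

4


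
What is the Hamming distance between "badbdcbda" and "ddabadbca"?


Comparing "badbdcbda" and "ddabadbca" position by position:
  Position 0: 'b' vs 'd' => differ
  Position 1: 'a' vs 'd' => differ
  Position 2: 'd' vs 'a' => differ
  Position 3: 'b' vs 'b' => same
  Position 4: 'd' vs 'a' => differ
  Position 5: 'c' vs 'd' => differ
  Position 6: 'b' vs 'b' => same
  Position 7: 'd' vs 'c' => differ
  Position 8: 'a' vs 'a' => same
Total differences (Hamming distance): 6

6


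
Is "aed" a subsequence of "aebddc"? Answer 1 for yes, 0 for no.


Check if "aed" is a subsequence of "aebddc"
Greedy scan:
  Position 0 ('a'): matches sub[0] = 'a'
  Position 1 ('e'): matches sub[1] = 'e'
  Position 2 ('b'): no match needed
  Position 3 ('d'): matches sub[2] = 'd'
  Position 4 ('d'): no match needed
  Position 5 ('c'): no match needed
All 3 characters matched => is a subsequence

1


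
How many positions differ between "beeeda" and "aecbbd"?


Comparing "beeeda" and "aecbbd" position by position:
  Position 0: 'b' vs 'a' => DIFFER
  Position 1: 'e' vs 'e' => same
  Position 2: 'e' vs 'c' => DIFFER
  Position 3: 'e' vs 'b' => DIFFER
  Position 4: 'd' vs 'b' => DIFFER
  Position 5: 'a' vs 'd' => DIFFER
Positions that differ: 5

5


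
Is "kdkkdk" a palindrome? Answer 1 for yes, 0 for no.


Input: kdkkdk
Reversed: kdkkdk
  Compare pos 0 ('k') with pos 5 ('k'): match
  Compare pos 1 ('d') with pos 4 ('d'): match
  Compare pos 2 ('k') with pos 3 ('k'): match
Result: palindrome

1


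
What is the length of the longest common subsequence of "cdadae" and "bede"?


LCS of "cdadae" and "bede"
DP table:
           b    e    d    e
      0    0    0    0    0
  c   0    0    0    0    0
  d   0    0    0    1    1
  a   0    0    0    1    1
  d   0    0    0    1    1
  a   0    0    0    1    1
  e   0    0    1    1    2
LCS length = dp[6][4] = 2

2


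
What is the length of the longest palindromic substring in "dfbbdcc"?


Input: "dfbbdcc"
Checking substrings for palindromes:
  [2:4] "bb" (len 2) => palindrome
  [5:7] "cc" (len 2) => palindrome
Longest palindromic substring: "bb" with length 2

2


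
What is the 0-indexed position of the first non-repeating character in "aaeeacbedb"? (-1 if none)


Input: aaeeacbedb
Character frequencies:
  'a': 3
  'b': 2
  'c': 1
  'd': 1
  'e': 3
Scanning left to right for freq == 1:
  Position 0 ('a'): freq=3, skip
  Position 1 ('a'): freq=3, skip
  Position 2 ('e'): freq=3, skip
  Position 3 ('e'): freq=3, skip
  Position 4 ('a'): freq=3, skip
  Position 5 ('c'): unique! => answer = 5

5


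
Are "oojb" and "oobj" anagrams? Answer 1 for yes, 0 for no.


Strings: "oojb", "oobj"
Sorted first:  bjoo
Sorted second: bjoo
Sorted forms match => anagrams

1


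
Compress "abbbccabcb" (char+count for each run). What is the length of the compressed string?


Input: abbbccabcb
Runs:
  'a' x 1 => "a1"
  'b' x 3 => "b3"
  'c' x 2 => "c2"
  'a' x 1 => "a1"
  'b' x 1 => "b1"
  'c' x 1 => "c1"
  'b' x 1 => "b1"
Compressed: "a1b3c2a1b1c1b1"
Compressed length: 14

14


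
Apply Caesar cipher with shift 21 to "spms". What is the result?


Caesar cipher: shift "spms" by 21
  's' (pos 18) + 21 = pos 13 = 'n'
  'p' (pos 15) + 21 = pos 10 = 'k'
  'm' (pos 12) + 21 = pos 7 = 'h'
  's' (pos 18) + 21 = pos 13 = 'n'
Result: nkhn

nkhn


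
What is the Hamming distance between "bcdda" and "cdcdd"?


Comparing "bcdda" and "cdcdd" position by position:
  Position 0: 'b' vs 'c' => differ
  Position 1: 'c' vs 'd' => differ
  Position 2: 'd' vs 'c' => differ
  Position 3: 'd' vs 'd' => same
  Position 4: 'a' vs 'd' => differ
Total differences (Hamming distance): 4

4


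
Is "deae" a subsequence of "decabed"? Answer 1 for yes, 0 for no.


Check if "deae" is a subsequence of "decabed"
Greedy scan:
  Position 0 ('d'): matches sub[0] = 'd'
  Position 1 ('e'): matches sub[1] = 'e'
  Position 2 ('c'): no match needed
  Position 3 ('a'): matches sub[2] = 'a'
  Position 4 ('b'): no match needed
  Position 5 ('e'): matches sub[3] = 'e'
  Position 6 ('d'): no match needed
All 4 characters matched => is a subsequence

1


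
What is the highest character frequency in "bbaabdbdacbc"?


Input: bbaabdbdacbc
Character counts:
  'a': 3
  'b': 5
  'c': 2
  'd': 2
Maximum frequency: 5

5


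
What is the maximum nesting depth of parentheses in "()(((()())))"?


Input: "()(((()())))"
Tracking depth:
  Position 0 '(': depth becomes 1
  Position 1 ')': depth becomes 0
  Position 2 '(': depth becomes 1
  Position 3 '(': depth becomes 2
  Position 4 '(': depth becomes 3
  Position 5 '(': depth becomes 4
  Position 6 ')': depth becomes 3
  Position 7 '(': depth becomes 4
  Position 8 ')': depth becomes 3
  Position 9 ')': depth becomes 2
  Position 10 ')': depth becomes 1
  Position 11 ')': depth becomes 0
Maximum depth reached: 4

4


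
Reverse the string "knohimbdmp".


Input: knohimbdmp
Reading characters right to left:
  Position 9: 'p'
  Position 8: 'm'
  Position 7: 'd'
  Position 6: 'b'
  Position 5: 'm'
  Position 4: 'i'
  Position 3: 'h'
  Position 2: 'o'
  Position 1: 'n'
  Position 0: 'k'
Reversed: pmdbmihonk

pmdbmihonk


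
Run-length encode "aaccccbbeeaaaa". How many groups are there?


Input: aaccccbbeeaaaa
Scanning for consecutive runs:
  Group 1: 'a' x 2 (positions 0-1)
  Group 2: 'c' x 4 (positions 2-5)
  Group 3: 'b' x 2 (positions 6-7)
  Group 4: 'e' x 2 (positions 8-9)
  Group 5: 'a' x 4 (positions 10-13)
Total groups: 5

5


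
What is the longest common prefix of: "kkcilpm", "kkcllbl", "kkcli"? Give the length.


Words: kkcilpm, kkcllbl, kkcli
  Position 0: all 'k' => match
  Position 1: all 'k' => match
  Position 2: all 'c' => match
  Position 3: ('i', 'l', 'l') => mismatch, stop
LCP = "kkc" (length 3)

3


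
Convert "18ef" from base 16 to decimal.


Input: "18ef" in base 16
Positional expansion:
  Digit '1' (value 1) x 16^3 = 4096
  Digit '8' (value 8) x 16^2 = 2048
  Digit 'e' (value 14) x 16^1 = 224
  Digit 'f' (value 15) x 16^0 = 15
Sum = 6383

6383


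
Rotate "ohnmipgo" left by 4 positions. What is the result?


Input: "ohnmipgo", rotate left by 4
First 4 characters: "ohnm"
Remaining characters: "ipgo"
Concatenate remaining + first: "ipgo" + "ohnm" = "ipgoohnm"

ipgoohnm


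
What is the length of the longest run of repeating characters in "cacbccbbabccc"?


Input: "cacbccbbabccc"
Scanning for longest run:
  Position 1 ('a'): new char, reset run to 1
  Position 2 ('c'): new char, reset run to 1
  Position 3 ('b'): new char, reset run to 1
  Position 4 ('c'): new char, reset run to 1
  Position 5 ('c'): continues run of 'c', length=2
  Position 6 ('b'): new char, reset run to 1
  Position 7 ('b'): continues run of 'b', length=2
  Position 8 ('a'): new char, reset run to 1
  Position 9 ('b'): new char, reset run to 1
  Position 10 ('c'): new char, reset run to 1
  Position 11 ('c'): continues run of 'c', length=2
  Position 12 ('c'): continues run of 'c', length=3
Longest run: 'c' with length 3

3


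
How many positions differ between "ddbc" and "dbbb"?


Comparing "ddbc" and "dbbb" position by position:
  Position 0: 'd' vs 'd' => same
  Position 1: 'd' vs 'b' => DIFFER
  Position 2: 'b' vs 'b' => same
  Position 3: 'c' vs 'b' => DIFFER
Positions that differ: 2

2


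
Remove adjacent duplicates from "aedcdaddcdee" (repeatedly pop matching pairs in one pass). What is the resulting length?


Input: aedcdaddcdee
Stack-based adjacent duplicate removal:
  Read 'a': push. Stack: a
  Read 'e': push. Stack: ae
  Read 'd': push. Stack: aed
  Read 'c': push. Stack: aedc
  Read 'd': push. Stack: aedcd
  Read 'a': push. Stack: aedcda
  Read 'd': push. Stack: aedcdad
  Read 'd': matches stack top 'd' => pop. Stack: aedcda
  Read 'c': push. Stack: aedcdac
  Read 'd': push. Stack: aedcdacd
  Read 'e': push. Stack: aedcdacde
  Read 'e': matches stack top 'e' => pop. Stack: aedcdacd
Final stack: "aedcdacd" (length 8)

8


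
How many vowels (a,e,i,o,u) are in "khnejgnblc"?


Input: khnejgnblc
Checking each character:
  'k' at position 0: consonant
  'h' at position 1: consonant
  'n' at position 2: consonant
  'e' at position 3: vowel (running total: 1)
  'j' at position 4: consonant
  'g' at position 5: consonant
  'n' at position 6: consonant
  'b' at position 7: consonant
  'l' at position 8: consonant
  'c' at position 9: consonant
Total vowels: 1

1


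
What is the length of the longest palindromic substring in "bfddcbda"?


Input: "bfddcbda"
Checking substrings for palindromes:
  [2:4] "dd" (len 2) => palindrome
Longest palindromic substring: "dd" with length 2

2


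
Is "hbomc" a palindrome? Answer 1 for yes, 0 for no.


Input: hbomc
Reversed: cmobh
  Compare pos 0 ('h') with pos 4 ('c'): MISMATCH
  Compare pos 1 ('b') with pos 3 ('m'): MISMATCH
Result: not a palindrome

0


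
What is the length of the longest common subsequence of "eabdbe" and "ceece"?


LCS of "eabdbe" and "ceece"
DP table:
           c    e    e    c    e
      0    0    0    0    0    0
  e   0    0    1    1    1    1
  a   0    0    1    1    1    1
  b   0    0    1    1    1    1
  d   0    0    1    1    1    1
  b   0    0    1    1    1    1
  e   0    0    1    2    2    2
LCS length = dp[6][5] = 2

2


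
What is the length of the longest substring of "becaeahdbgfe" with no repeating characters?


Input: "becaeahdbgfe"
Sliding window (track last position of each char):
  Position 0 ('b'): window [0,0] length 1 -- new best
  Position 1 ('e'): window [0,1] length 2 -- new best
  Position 2 ('c'): window [0,2] length 3 -- new best
  Position 3 ('a'): window [0,3] length 4 -- new best
  Position 4 ('e'): repeat (last at 1), move window start to 2
  Position 4 ('e'): window [2,4] length 3
  Position 5 ('a'): repeat (last at 3), move window start to 4
  Position 5 ('a'): window [4,5] length 2
  Position 6 ('h'): window [4,6] length 3
  Position 7 ('d'): window [4,7] length 4
  Position 8 ('b'): window [4,8] length 5 -- new best
  Position 9 ('g'): window [4,9] length 6 -- new best
  Position 10 ('f'): window [4,10] length 7 -- new best
  Position 11 ('e'): repeat (last at 4), move window start to 5
  Position 11 ('e'): window [5,11] length 7
Longest substring with no repeats: "eahdbgf" with length 7

7


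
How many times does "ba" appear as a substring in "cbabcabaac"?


Searching for "ba" in "cbabcabaac"
Scanning each position:
  Position 0: "cb" => no
  Position 1: "ba" => MATCH
  Position 2: "ab" => no
  Position 3: "bc" => no
  Position 4: "ca" => no
  Position 5: "ab" => no
  Position 6: "ba" => MATCH
  Position 7: "aa" => no
  Position 8: "ac" => no
Total occurrences: 2

2


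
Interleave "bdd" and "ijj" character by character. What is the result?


Interleaving "bdd" and "ijj":
  Position 0: 'b' from first, 'i' from second => "bi"
  Position 1: 'd' from first, 'j' from second => "dj"
  Position 2: 'd' from first, 'j' from second => "dj"
Result: bidjdj

bidjdj


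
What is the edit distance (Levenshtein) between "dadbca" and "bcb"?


Computing edit distance: "dadbca" -> "bcb"
DP table:
           b    c    b
      0    1    2    3
  d   1    1    2    3
  a   2    2    2    3
  d   3    3    3    3
  b   4    3    4    3
  c   5    4    3    4
  a   6    5    4    4
Edit distance = dp[6][3] = 4

4


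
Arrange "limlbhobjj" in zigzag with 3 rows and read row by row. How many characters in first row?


Zigzag "limlbhobjj" into 3 rows:
Placing characters:
  'l' => row 0
  'i' => row 1
  'm' => row 2
  'l' => row 1
  'b' => row 0
  'h' => row 1
  'o' => row 2
  'b' => row 1
  'j' => row 0
  'j' => row 1
Rows:
  Row 0: "lbj"
  Row 1: "ilhbj"
  Row 2: "mo"
First row length: 3

3


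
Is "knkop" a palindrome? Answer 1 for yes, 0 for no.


Input: knkop
Reversed: poknk
  Compare pos 0 ('k') with pos 4 ('p'): MISMATCH
  Compare pos 1 ('n') with pos 3 ('o'): MISMATCH
Result: not a palindrome

0


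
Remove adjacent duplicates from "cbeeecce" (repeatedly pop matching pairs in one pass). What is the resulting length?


Input: cbeeecce
Stack-based adjacent duplicate removal:
  Read 'c': push. Stack: c
  Read 'b': push. Stack: cb
  Read 'e': push. Stack: cbe
  Read 'e': matches stack top 'e' => pop. Stack: cb
  Read 'e': push. Stack: cbe
  Read 'c': push. Stack: cbec
  Read 'c': matches stack top 'c' => pop. Stack: cbe
  Read 'e': matches stack top 'e' => pop. Stack: cb
Final stack: "cb" (length 2)

2


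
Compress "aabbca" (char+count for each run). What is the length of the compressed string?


Input: aabbca
Runs:
  'a' x 2 => "a2"
  'b' x 2 => "b2"
  'c' x 1 => "c1"
  'a' x 1 => "a1"
Compressed: "a2b2c1a1"
Compressed length: 8

8


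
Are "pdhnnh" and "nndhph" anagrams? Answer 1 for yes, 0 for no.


Strings: "pdhnnh", "nndhph"
Sorted first:  dhhnnp
Sorted second: dhhnnp
Sorted forms match => anagrams

1


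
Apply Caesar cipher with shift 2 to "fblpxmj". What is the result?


Caesar cipher: shift "fblpxmj" by 2
  'f' (pos 5) + 2 = pos 7 = 'h'
  'b' (pos 1) + 2 = pos 3 = 'd'
  'l' (pos 11) + 2 = pos 13 = 'n'
  'p' (pos 15) + 2 = pos 17 = 'r'
  'x' (pos 23) + 2 = pos 25 = 'z'
  'm' (pos 12) + 2 = pos 14 = 'o'
  'j' (pos 9) + 2 = pos 11 = 'l'
Result: hdnrzol

hdnrzol


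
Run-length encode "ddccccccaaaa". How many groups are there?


Input: ddccccccaaaa
Scanning for consecutive runs:
  Group 1: 'd' x 2 (positions 0-1)
  Group 2: 'c' x 6 (positions 2-7)
  Group 3: 'a' x 4 (positions 8-11)
Total groups: 3

3


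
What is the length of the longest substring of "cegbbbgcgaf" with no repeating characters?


Input: "cegbbbgcgaf"
Sliding window (track last position of each char):
  Position 0 ('c'): window [0,0] length 1 -- new best
  Position 1 ('e'): window [0,1] length 2 -- new best
  Position 2 ('g'): window [0,2] length 3 -- new best
  Position 3 ('b'): window [0,3] length 4 -- new best
  Position 4 ('b'): repeat (last at 3), move window start to 4
  Position 4 ('b'): window [4,4] length 1
  Position 5 ('b'): repeat (last at 4), move window start to 5
  Position 5 ('b'): window [5,5] length 1
  Position 6 ('g'): window [5,6] length 2
  Position 7 ('c'): window [5,7] length 3
  Position 8 ('g'): repeat (last at 6), move window start to 7
  Position 8 ('g'): window [7,8] length 2
  Position 9 ('a'): window [7,9] length 3
  Position 10 ('f'): window [7,10] length 4
Longest substring with no repeats: "cegb" with length 4

4


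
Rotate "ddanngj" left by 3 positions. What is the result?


Input: "ddanngj", rotate left by 3
First 3 characters: "dda"
Remaining characters: "nngj"
Concatenate remaining + first: "nngj" + "dda" = "nngjdda"

nngjdda


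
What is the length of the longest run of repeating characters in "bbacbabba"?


Input: "bbacbabba"
Scanning for longest run:
  Position 1 ('b'): continues run of 'b', length=2
  Position 2 ('a'): new char, reset run to 1
  Position 3 ('c'): new char, reset run to 1
  Position 4 ('b'): new char, reset run to 1
  Position 5 ('a'): new char, reset run to 1
  Position 6 ('b'): new char, reset run to 1
  Position 7 ('b'): continues run of 'b', length=2
  Position 8 ('a'): new char, reset run to 1
Longest run: 'b' with length 2

2


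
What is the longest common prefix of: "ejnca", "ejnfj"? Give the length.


Words: ejnca, ejnfj
  Position 0: all 'e' => match
  Position 1: all 'j' => match
  Position 2: all 'n' => match
  Position 3: ('c', 'f') => mismatch, stop
LCP = "ejn" (length 3)

3


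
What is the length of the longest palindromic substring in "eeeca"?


Input: "eeeca"
Checking substrings for palindromes:
  [0:3] "eee" (len 3) => palindrome
  [0:2] "ee" (len 2) => palindrome
  [1:3] "ee" (len 2) => palindrome
Longest palindromic substring: "eee" with length 3

3


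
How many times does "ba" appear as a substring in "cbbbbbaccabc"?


Searching for "ba" in "cbbbbbaccabc"
Scanning each position:
  Position 0: "cb" => no
  Position 1: "bb" => no
  Position 2: "bb" => no
  Position 3: "bb" => no
  Position 4: "bb" => no
  Position 5: "ba" => MATCH
  Position 6: "ac" => no
  Position 7: "cc" => no
  Position 8: "ca" => no
  Position 9: "ab" => no
  Position 10: "bc" => no
Total occurrences: 1

1
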